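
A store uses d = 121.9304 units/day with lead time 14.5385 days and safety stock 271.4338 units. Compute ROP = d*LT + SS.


d*LT = 121.9304 * 14.5385 = 1772.6851
ROP = 1772.6851 + 271.4338 = 2044.1189

2044.1189 units


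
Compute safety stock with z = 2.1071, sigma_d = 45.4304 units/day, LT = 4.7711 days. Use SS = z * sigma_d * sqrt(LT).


sqrt(LT) = sqrt(4.7711) = 2.1843
SS = 2.1071 * 45.4304 * 2.1843 = 209.0937

209.0937 units


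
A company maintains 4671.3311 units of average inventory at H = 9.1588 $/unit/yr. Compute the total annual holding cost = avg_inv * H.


Cost = 4671.3311 * 9.1588 = 42783.7873

42783.7873 $/yr


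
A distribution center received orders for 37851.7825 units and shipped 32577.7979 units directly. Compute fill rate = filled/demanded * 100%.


FR = 32577.7979 / 37851.7825 * 100 = 86.0667

86.0667%


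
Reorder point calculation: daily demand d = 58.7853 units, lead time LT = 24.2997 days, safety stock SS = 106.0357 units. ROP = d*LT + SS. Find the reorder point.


d*LT = 58.7853 * 24.2997 = 1428.4652
ROP = 1428.4652 + 106.0357 = 1534.5009

1534.5009 units


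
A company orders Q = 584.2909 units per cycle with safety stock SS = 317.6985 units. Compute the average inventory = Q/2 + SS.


Q/2 = 292.1454
Avg = 292.1454 + 317.6985 = 609.8439

609.8439 units


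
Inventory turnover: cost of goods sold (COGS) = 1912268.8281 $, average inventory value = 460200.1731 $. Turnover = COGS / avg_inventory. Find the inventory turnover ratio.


Turnover = 1912268.8281 / 460200.1731 = 4.1553

4.1553


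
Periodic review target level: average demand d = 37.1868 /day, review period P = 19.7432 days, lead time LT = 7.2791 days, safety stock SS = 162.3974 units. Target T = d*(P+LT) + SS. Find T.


P + LT = 27.0223
d*(P+LT) = 37.1868 * 27.0223 = 1004.8729
T = 1004.8729 + 162.3974 = 1167.2703

1167.2703 units


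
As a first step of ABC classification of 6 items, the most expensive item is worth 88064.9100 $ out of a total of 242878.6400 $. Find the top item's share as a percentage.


Top item = 88064.9100
Total = 242878.6400
Percentage = 88064.9100 / 242878.6400 * 100 = 36.2588

36.2588%


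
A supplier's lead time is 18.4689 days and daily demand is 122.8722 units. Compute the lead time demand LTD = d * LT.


LTD = 122.8722 * 18.4689 = 2269.3144

2269.3144 units


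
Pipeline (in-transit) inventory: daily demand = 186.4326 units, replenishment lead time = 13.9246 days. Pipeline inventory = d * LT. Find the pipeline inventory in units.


Pipeline = 186.4326 * 13.9246 = 2595.9994

2595.9994 units


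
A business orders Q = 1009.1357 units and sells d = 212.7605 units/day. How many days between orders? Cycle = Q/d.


Cycle = 1009.1357 / 212.7605 = 4.7431

4.7431 days


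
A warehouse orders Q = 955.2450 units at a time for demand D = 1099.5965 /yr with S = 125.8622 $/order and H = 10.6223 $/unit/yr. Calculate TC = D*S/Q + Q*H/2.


Ordering cost = D*S/Q = 144.8818
Holding cost = Q*H/2 = 5073.4495
TC = 144.8818 + 5073.4495 = 5218.3313

5218.3313 $/yr


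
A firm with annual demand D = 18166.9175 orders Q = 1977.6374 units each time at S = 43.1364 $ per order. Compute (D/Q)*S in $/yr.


Number of orders = D/Q = 9.1862
Cost = 9.1862 * 43.1364 = 396.2584

396.2584 $/yr


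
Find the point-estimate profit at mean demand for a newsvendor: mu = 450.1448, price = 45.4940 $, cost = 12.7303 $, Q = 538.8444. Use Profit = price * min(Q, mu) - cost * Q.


Sales at mu = min(538.8444, 450.1448) = 450.1448
Revenue = 45.4940 * 450.1448 = 20478.8875
Total cost = 12.7303 * 538.8444 = 6859.6509
Profit = 20478.8875 - 6859.6509 = 13619.2367

13619.2367 $


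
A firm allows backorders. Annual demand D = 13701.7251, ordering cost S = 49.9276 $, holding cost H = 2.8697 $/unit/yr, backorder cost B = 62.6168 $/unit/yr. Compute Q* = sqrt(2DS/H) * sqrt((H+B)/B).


sqrt(2DS/H) = 690.4857
sqrt((H+B)/B) = 1.0227
Q* = 690.4857 * 1.0227 = 706.1308

706.1308 units


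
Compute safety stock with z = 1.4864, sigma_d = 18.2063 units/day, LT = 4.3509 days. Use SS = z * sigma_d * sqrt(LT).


sqrt(LT) = sqrt(4.3509) = 2.0859
SS = 1.4864 * 18.2063 * 2.0859 = 56.4478

56.4478 units


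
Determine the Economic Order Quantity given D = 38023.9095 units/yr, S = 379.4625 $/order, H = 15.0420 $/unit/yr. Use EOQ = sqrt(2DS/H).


2*D*S = 2 * 38023.9095 * 379.4625 = 28857295.5173
2*D*S/H = 1918448.0466
EOQ = sqrt(1918448.0466) = 1385.0805

1385.0805 units


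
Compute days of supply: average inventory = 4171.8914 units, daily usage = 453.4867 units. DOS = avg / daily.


DOS = 4171.8914 / 453.4867 = 9.1996

9.1996 days


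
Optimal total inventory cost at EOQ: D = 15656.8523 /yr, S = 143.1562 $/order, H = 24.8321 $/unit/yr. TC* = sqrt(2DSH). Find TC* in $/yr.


2*D*S*H = 111316120.0755
TC* = sqrt(111316120.0755) = 10550.6455

10550.6455 $/yr


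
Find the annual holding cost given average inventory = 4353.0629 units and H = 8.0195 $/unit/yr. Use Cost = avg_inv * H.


Cost = 4353.0629 * 8.0195 = 34909.3879

34909.3879 $/yr


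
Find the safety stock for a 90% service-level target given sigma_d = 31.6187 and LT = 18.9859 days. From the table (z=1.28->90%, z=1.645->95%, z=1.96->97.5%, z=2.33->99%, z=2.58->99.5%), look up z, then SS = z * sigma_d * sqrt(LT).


From the table, SL = 90% corresponds to z = 1.28
sqrt(LT) = sqrt(18.9859) = 4.3573
SS = 1.28 * 31.6187 * 4.3573 = 176.3476

176.3476 units


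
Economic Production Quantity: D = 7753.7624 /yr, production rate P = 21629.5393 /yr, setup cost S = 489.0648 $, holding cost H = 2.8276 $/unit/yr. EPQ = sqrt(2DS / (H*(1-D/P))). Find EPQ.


1 - D/P = 1 - 0.3585 = 0.6415
H*(1-D/P) = 1.8140
2DS = 7584184.5148
EPQ = sqrt(4181006.8410) = 2044.7510

2044.7510 units


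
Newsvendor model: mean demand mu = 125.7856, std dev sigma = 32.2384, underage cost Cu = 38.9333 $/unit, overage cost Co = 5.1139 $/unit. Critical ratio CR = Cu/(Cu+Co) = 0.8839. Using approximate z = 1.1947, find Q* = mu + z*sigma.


CR = Cu/(Cu+Co) = 38.9333/(38.9333+5.1139) = 0.8839
z = 1.1947
Q* = 125.7856 + 1.1947 * 32.2384 = 164.3008

164.3008 units


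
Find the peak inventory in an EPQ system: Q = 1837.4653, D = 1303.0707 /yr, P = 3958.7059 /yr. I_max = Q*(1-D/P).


D/P = 0.3292
1 - D/P = 0.6708
I_max = 1837.4653 * 0.6708 = 1232.6345

1232.6345 units


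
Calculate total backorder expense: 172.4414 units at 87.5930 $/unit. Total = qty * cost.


Total = 172.4414 * 87.5930 = 15104.6596

15104.6596 $


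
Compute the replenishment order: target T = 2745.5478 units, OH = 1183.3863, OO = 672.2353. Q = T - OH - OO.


Inventory position = OH + OO = 1183.3863 + 672.2353 = 1855.6216
Q = 2745.5478 - 1855.6216 = 889.9262

889.9262 units


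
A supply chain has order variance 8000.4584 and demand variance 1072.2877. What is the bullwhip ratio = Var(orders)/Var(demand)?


BW = 8000.4584 / 1072.2877 = 7.4611

7.4611


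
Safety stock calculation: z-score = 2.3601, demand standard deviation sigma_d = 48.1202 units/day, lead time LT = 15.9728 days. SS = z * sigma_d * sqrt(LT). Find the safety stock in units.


sqrt(LT) = sqrt(15.9728) = 3.9966
SS = 2.3601 * 48.1202 * 3.9966 = 453.8876

453.8876 units


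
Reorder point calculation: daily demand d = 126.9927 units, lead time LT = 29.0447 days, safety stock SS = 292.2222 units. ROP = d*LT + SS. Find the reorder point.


d*LT = 126.9927 * 29.0447 = 3688.4649
ROP = 3688.4649 + 292.2222 = 3980.6871

3980.6871 units


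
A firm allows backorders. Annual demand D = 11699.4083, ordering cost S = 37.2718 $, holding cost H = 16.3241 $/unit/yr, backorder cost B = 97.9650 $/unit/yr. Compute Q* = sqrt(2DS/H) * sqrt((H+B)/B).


sqrt(2DS/H) = 231.1386
sqrt((H+B)/B) = 1.0801
Q* = 231.1386 * 1.0801 = 249.6545

249.6545 units


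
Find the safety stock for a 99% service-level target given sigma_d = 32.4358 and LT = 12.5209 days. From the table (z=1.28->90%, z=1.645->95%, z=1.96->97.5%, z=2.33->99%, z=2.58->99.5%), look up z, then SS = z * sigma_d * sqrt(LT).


From the table, SL = 99% corresponds to z = 2.33
sqrt(LT) = sqrt(12.5209) = 3.5385
SS = 2.33 * 32.4358 * 3.5385 = 267.4227

267.4227 units


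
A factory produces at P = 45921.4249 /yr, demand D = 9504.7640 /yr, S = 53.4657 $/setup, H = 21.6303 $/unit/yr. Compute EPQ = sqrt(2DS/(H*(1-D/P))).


1 - D/P = 1 - 0.2070 = 0.7930
H*(1-D/P) = 17.1533
2DS = 1016357.7212
EPQ = sqrt(59251.4907) = 243.4163

243.4163 units


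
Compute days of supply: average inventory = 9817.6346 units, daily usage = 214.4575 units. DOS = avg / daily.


DOS = 9817.6346 / 214.4575 = 45.7789

45.7789 days


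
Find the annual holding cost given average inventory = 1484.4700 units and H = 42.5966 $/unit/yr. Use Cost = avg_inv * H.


Cost = 1484.4700 * 42.5966 = 63233.3748

63233.3748 $/yr


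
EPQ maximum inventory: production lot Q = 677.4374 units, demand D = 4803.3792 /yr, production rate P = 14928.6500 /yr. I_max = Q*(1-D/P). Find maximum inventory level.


D/P = 0.3218
1 - D/P = 0.6782
I_max = 677.4374 * 0.6782 = 459.4680

459.4680 units


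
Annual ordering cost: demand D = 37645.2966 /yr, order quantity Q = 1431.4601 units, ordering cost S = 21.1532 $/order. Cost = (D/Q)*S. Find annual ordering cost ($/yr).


Number of orders = D/Q = 26.2985
Cost = 26.2985 * 21.1532 = 556.2981

556.2981 $/yr


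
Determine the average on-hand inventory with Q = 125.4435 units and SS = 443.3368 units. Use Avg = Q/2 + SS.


Q/2 = 62.7218
Avg = 62.7218 + 443.3368 = 506.0585

506.0585 units


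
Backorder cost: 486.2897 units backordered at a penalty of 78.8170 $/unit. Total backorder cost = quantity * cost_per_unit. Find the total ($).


Total = 486.2897 * 78.8170 = 38327.8953

38327.8953 $


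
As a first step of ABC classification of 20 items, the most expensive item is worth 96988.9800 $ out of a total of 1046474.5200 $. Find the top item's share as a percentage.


Top item = 96988.9800
Total = 1046474.5200
Percentage = 96988.9800 / 1046474.5200 * 100 = 9.2682

9.2682%


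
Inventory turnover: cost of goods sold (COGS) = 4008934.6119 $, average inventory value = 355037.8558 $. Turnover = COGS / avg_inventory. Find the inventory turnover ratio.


Turnover = 4008934.6119 / 355037.8558 = 11.2916

11.2916


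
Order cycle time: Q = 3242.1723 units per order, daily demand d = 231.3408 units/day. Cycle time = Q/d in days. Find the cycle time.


Cycle = 3242.1723 / 231.3408 = 14.0147

14.0147 days


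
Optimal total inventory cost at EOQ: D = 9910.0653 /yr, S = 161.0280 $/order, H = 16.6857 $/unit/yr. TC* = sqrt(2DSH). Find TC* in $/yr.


2*D*S*H = 53254013.2146
TC* = sqrt(53254013.2146) = 7297.5347

7297.5347 $/yr


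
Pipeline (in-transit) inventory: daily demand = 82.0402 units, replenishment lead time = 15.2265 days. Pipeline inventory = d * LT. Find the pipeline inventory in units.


Pipeline = 82.0402 * 15.2265 = 1249.1851

1249.1851 units


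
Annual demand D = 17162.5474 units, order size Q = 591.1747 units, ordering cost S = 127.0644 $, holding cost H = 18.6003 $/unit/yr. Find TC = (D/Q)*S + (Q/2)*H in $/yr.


Ordering cost = D*S/Q = 3688.8398
Holding cost = Q*H/2 = 5498.0134
TC = 3688.8398 + 5498.0134 = 9186.8532

9186.8532 $/yr


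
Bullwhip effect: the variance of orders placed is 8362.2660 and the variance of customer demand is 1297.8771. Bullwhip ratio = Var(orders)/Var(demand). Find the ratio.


BW = 8362.2660 / 1297.8771 = 6.4430

6.4430


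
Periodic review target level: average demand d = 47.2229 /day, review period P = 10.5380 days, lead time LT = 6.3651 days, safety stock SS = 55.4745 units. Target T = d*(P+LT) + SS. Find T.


P + LT = 16.9031
d*(P+LT) = 47.2229 * 16.9031 = 798.2134
T = 798.2134 + 55.4745 = 853.6879

853.6879 units


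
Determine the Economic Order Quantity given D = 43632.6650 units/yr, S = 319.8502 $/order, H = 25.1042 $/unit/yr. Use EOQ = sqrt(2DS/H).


2*D*S = 2 * 43632.6650 * 319.8502 = 27911833.2536
2*D*S/H = 1111839.1844
EOQ = sqrt(1111839.1844) = 1054.4379

1054.4379 units


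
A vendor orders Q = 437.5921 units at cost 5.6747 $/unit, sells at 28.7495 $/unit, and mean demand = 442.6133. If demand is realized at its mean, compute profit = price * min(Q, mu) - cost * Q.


Sales at mu = min(437.5921, 442.6133) = 437.5921
Revenue = 28.7495 * 437.5921 = 12580.5541
Total cost = 5.6747 * 437.5921 = 2483.2039
Profit = 12580.5541 - 2483.2039 = 10097.3502

10097.3502 $


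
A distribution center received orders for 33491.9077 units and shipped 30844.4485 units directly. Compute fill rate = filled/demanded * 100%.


FR = 30844.4485 / 33491.9077 * 100 = 92.0952

92.0952%


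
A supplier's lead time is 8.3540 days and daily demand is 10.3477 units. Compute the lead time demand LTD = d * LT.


LTD = 10.3477 * 8.3540 = 86.4447

86.4447 units


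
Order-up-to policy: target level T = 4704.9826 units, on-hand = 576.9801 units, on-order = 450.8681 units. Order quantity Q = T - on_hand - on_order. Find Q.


Inventory position = OH + OO = 576.9801 + 450.8681 = 1027.8482
Q = 4704.9826 - 1027.8482 = 3677.1344

3677.1344 units


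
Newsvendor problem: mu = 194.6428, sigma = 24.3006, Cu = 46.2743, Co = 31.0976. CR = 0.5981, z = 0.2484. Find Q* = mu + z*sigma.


CR = Cu/(Cu+Co) = 46.2743/(46.2743+31.0976) = 0.5981
z = 0.2484
Q* = 194.6428 + 0.2484 * 24.3006 = 200.6791

200.6791 units


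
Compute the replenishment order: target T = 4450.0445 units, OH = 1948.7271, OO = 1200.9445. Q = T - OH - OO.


Inventory position = OH + OO = 1948.7271 + 1200.9445 = 3149.6716
Q = 4450.0445 - 3149.6716 = 1300.3729

1300.3729 units


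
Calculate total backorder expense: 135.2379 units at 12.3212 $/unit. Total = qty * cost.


Total = 135.2379 * 12.3212 = 1666.2932

1666.2932 $


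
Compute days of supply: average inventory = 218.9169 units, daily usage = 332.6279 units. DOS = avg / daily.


DOS = 218.9169 / 332.6279 = 0.6581

0.6581 days


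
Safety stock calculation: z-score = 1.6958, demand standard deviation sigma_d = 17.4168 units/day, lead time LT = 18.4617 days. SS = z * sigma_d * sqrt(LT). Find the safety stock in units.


sqrt(LT) = sqrt(18.4617) = 4.2967
SS = 1.6958 * 17.4168 * 4.2967 = 126.9050

126.9050 units


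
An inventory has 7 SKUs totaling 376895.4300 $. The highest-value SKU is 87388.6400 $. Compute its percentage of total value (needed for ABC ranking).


Top item = 87388.6400
Total = 376895.4300
Percentage = 87388.6400 / 376895.4300 * 100 = 23.1864

23.1864%


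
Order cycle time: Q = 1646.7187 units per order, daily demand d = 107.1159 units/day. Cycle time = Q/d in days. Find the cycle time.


Cycle = 1646.7187 / 107.1159 = 15.3732

15.3732 days


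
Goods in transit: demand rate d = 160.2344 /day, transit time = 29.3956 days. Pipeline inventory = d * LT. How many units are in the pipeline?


Pipeline = 160.2344 * 29.3956 = 4710.1863

4710.1863 units


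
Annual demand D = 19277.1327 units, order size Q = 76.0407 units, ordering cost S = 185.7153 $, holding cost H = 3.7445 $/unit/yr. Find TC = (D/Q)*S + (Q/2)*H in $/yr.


Ordering cost = D*S/Q = 47080.8196
Holding cost = Q*H/2 = 142.3672
TC = 47080.8196 + 142.3672 = 47223.1868

47223.1868 $/yr


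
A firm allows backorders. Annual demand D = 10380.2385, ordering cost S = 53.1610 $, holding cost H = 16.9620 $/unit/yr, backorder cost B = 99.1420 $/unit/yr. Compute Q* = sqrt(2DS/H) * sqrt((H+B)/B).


sqrt(2DS/H) = 255.0802
sqrt((H+B)/B) = 1.0822
Q* = 255.0802 * 1.0822 = 276.0396

276.0396 units


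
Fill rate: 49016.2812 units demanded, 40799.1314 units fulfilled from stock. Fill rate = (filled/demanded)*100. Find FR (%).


FR = 40799.1314 / 49016.2812 * 100 = 83.2359

83.2359%


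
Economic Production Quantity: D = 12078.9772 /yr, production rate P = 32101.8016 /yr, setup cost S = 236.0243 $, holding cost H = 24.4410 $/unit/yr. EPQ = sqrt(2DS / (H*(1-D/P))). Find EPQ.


1 - D/P = 1 - 0.3763 = 0.6237
H*(1-D/P) = 15.2446
2DS = 5701864.2767
EPQ = sqrt(374026.1545) = 611.5768

611.5768 units


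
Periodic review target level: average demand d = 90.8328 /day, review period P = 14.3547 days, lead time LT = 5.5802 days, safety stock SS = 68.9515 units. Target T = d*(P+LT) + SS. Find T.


P + LT = 19.9349
d*(P+LT) = 90.8328 * 19.9349 = 1810.7428
T = 1810.7428 + 68.9515 = 1879.6943

1879.6943 units


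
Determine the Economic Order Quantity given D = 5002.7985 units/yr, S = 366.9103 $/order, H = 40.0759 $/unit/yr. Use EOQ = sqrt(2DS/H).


2*D*S = 2 * 5002.7985 * 366.9103 = 3671156.5969
2*D*S/H = 91605.0943
EOQ = sqrt(91605.0943) = 302.6633

302.6633 units


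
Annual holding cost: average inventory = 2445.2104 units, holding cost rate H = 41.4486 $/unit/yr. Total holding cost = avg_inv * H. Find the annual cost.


Cost = 2445.2104 * 41.4486 = 101350.5478

101350.5478 $/yr


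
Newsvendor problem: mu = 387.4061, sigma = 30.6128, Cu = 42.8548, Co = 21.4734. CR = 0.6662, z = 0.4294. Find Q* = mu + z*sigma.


CR = Cu/(Cu+Co) = 42.8548/(42.8548+21.4734) = 0.6662
z = 0.4294
Q* = 387.4061 + 0.4294 * 30.6128 = 400.5512

400.5512 units


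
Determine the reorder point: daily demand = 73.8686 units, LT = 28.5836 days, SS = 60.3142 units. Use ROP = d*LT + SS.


d*LT = 73.8686 * 28.5836 = 2111.4305
ROP = 2111.4305 + 60.3142 = 2171.7447

2171.7447 units


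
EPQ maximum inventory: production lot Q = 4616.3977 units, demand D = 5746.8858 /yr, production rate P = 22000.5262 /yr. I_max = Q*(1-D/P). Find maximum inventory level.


D/P = 0.2612
1 - D/P = 0.7388
I_max = 4616.3977 * 0.7388 = 3410.5215

3410.5215 units


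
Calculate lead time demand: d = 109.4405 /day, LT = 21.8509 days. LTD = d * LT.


LTD = 109.4405 * 21.8509 = 2391.3734

2391.3734 units


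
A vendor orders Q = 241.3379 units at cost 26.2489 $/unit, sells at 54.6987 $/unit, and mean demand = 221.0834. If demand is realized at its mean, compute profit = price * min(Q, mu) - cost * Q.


Sales at mu = min(241.3379, 221.0834) = 221.0834
Revenue = 54.6987 * 221.0834 = 12092.9746
Total cost = 26.2489 * 241.3379 = 6334.8544
Profit = 12092.9746 - 6334.8544 = 5758.1202

5758.1202 $


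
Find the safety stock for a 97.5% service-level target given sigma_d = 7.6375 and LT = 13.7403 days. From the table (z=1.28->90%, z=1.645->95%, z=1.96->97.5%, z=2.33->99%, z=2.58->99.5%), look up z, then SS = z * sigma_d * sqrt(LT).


From the table, SL = 97.5% corresponds to z = 1.96
sqrt(LT) = sqrt(13.7403) = 3.7068
SS = 1.96 * 7.6375 * 3.7068 = 55.4888

55.4888 units


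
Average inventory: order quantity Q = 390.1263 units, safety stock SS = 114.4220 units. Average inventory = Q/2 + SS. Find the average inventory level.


Q/2 = 195.0632
Avg = 195.0632 + 114.4220 = 309.4851

309.4851 units


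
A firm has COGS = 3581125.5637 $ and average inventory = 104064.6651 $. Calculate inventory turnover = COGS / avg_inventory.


Turnover = 3581125.5637 / 104064.6651 = 34.4125

34.4125


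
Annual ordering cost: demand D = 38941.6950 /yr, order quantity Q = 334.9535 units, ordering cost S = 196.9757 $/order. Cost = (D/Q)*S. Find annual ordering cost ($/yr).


Number of orders = D/Q = 116.2600
Cost = 116.2600 * 196.9757 = 22900.3955

22900.3955 $/yr


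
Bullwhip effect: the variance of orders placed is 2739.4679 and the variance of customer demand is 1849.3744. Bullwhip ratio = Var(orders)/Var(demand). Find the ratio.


BW = 2739.4679 / 1849.3744 = 1.4813

1.4813


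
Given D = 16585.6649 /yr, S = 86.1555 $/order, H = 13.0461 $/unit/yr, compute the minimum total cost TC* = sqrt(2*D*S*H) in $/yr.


2*D*S*H = 37284351.4041
TC* = sqrt(37284351.4041) = 6106.0913

6106.0913 $/yr


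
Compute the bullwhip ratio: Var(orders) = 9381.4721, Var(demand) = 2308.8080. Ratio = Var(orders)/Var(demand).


BW = 9381.4721 / 2308.8080 = 4.0633

4.0633


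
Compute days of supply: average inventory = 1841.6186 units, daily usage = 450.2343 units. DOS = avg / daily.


DOS = 1841.6186 / 450.2343 = 4.0904

4.0904 days


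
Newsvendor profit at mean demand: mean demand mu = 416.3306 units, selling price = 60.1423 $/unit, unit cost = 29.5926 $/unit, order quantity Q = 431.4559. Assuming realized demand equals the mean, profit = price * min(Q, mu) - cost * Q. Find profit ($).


Sales at mu = min(431.4559, 416.3306) = 416.3306
Revenue = 60.1423 * 416.3306 = 25039.0798
Total cost = 29.5926 * 431.4559 = 12767.9019
Profit = 25039.0798 - 12767.9019 = 12271.1780

12271.1780 $


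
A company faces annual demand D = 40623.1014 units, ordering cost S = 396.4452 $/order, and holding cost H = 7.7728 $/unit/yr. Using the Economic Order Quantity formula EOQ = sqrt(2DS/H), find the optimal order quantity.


2*D*S = 2 * 40623.1014 * 396.4452 = 32209667.1183
2*D*S/H = 4143895.0080
EOQ = sqrt(4143895.0080) = 2035.6559

2035.6559 units


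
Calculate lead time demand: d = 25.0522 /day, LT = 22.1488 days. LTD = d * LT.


LTD = 25.0522 * 22.1488 = 554.8762

554.8762 units


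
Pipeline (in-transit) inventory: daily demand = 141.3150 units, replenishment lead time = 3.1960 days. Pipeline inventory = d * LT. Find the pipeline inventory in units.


Pipeline = 141.3150 * 3.1960 = 451.6427

451.6427 units


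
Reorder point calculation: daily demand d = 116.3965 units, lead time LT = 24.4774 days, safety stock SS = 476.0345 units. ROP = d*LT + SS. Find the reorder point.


d*LT = 116.3965 * 24.4774 = 2849.0837
ROP = 2849.0837 + 476.0345 = 3325.1182

3325.1182 units


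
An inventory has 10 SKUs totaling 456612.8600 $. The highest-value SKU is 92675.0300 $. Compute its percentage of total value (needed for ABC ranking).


Top item = 92675.0300
Total = 456612.8600
Percentage = 92675.0300 / 456612.8600 * 100 = 20.2962

20.2962%


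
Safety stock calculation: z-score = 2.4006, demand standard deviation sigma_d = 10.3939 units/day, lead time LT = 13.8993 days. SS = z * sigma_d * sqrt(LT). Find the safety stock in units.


sqrt(LT) = sqrt(13.8993) = 3.7282
SS = 2.4006 * 10.3939 * 3.7282 = 93.0240

93.0240 units


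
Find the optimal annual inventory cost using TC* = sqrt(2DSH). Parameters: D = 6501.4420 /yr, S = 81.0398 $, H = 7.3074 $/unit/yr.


2*D*S*H = 7700180.9254
TC* = sqrt(7700180.9254) = 2774.9200

2774.9200 $/yr


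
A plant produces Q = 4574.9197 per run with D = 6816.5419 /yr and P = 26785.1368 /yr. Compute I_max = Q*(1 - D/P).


D/P = 0.2545
1 - D/P = 0.7455
I_max = 4574.9197 * 0.7455 = 3410.6497

3410.6497 units


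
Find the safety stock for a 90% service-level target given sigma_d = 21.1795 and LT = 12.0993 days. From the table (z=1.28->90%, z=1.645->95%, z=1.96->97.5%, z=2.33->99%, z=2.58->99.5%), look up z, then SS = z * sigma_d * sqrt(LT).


From the table, SL = 90% corresponds to z = 1.28
sqrt(LT) = sqrt(12.0993) = 3.4784
SS = 1.28 * 21.1795 * 3.4784 = 94.2987

94.2987 units


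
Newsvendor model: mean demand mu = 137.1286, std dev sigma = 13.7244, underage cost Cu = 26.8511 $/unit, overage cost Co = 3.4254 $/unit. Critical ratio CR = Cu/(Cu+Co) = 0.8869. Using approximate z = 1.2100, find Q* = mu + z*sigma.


CR = Cu/(Cu+Co) = 26.8511/(26.8511+3.4254) = 0.8869
z = 1.2100
Q* = 137.1286 + 1.2100 * 13.7244 = 153.7351

153.7351 units


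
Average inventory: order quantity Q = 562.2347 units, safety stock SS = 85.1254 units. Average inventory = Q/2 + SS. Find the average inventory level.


Q/2 = 281.1173
Avg = 281.1173 + 85.1254 = 366.2428

366.2428 units


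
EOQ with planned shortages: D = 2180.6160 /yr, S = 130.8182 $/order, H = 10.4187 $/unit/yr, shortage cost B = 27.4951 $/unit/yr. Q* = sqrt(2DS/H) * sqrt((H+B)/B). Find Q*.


sqrt(2DS/H) = 234.0087
sqrt((H+B)/B) = 1.1743
Q* = 234.0087 * 1.1743 = 274.7913

274.7913 units


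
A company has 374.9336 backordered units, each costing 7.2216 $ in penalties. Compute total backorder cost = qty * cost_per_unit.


Total = 374.9336 * 7.2216 = 2707.6205

2707.6205 $


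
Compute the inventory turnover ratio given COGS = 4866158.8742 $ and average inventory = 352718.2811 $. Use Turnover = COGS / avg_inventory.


Turnover = 4866158.8742 / 352718.2811 = 13.7962

13.7962


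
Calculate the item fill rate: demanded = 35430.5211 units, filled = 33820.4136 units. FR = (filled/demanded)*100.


FR = 33820.4136 / 35430.5211 * 100 = 95.4556

95.4556%


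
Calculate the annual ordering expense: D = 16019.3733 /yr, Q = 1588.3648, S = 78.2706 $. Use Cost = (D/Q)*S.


Number of orders = D/Q = 10.0854
Cost = 10.0854 * 78.2706 = 789.3942

789.3942 $/yr


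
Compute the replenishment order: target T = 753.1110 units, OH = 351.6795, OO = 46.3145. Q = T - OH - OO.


Inventory position = OH + OO = 351.6795 + 46.3145 = 397.9940
Q = 753.1110 - 397.9940 = 355.1170

355.1170 units


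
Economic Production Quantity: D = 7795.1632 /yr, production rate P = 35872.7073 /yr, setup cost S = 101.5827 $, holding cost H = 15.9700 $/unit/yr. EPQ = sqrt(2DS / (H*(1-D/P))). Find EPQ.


1 - D/P = 1 - 0.2173 = 0.7827
H*(1-D/P) = 12.4997
2DS = 1583707.4496
EPQ = sqrt(126699.5520) = 355.9488

355.9488 units


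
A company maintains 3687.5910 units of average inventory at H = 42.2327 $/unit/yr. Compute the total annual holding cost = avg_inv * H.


Cost = 3687.5910 * 42.2327 = 155736.9244

155736.9244 $/yr


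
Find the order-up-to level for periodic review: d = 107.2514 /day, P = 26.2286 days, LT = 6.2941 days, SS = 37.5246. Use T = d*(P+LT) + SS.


P + LT = 32.5227
d*(P+LT) = 107.2514 * 32.5227 = 3488.1051
T = 3488.1051 + 37.5246 = 3525.6297

3525.6297 units


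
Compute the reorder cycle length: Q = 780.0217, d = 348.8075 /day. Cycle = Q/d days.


Cycle = 780.0217 / 348.8075 = 2.2363

2.2363 days


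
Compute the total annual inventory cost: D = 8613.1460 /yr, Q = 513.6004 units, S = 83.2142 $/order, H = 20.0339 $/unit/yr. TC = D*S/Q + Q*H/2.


Ordering cost = D*S/Q = 1395.5130
Holding cost = Q*H/2 = 5144.7095
TC = 1395.5130 + 5144.7095 = 6540.2226

6540.2226 $/yr


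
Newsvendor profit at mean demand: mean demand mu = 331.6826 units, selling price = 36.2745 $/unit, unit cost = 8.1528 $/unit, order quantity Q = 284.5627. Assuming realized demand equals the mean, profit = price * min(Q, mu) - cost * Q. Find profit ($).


Sales at mu = min(284.5627, 331.6826) = 284.5627
Revenue = 36.2745 * 284.5627 = 10322.3697
Total cost = 8.1528 * 284.5627 = 2319.9828
Profit = 10322.3697 - 2319.9828 = 8002.3869

8002.3869 $


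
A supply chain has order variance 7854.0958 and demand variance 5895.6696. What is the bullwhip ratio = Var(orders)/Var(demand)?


BW = 7854.0958 / 5895.6696 = 1.3322

1.3322


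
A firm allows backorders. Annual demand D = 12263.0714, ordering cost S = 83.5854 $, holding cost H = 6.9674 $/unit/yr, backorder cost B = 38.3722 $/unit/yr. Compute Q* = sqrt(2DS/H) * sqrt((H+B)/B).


sqrt(2DS/H) = 542.4310
sqrt((H+B)/B) = 1.0870
Q* = 542.4310 * 1.0870 = 589.6237

589.6237 units


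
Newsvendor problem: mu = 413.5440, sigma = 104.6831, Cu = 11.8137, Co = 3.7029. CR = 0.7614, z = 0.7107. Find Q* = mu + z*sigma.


CR = Cu/(Cu+Co) = 11.8137/(11.8137+3.7029) = 0.7614
z = 0.7107
Q* = 413.5440 + 0.7107 * 104.6831 = 487.9423

487.9423 units


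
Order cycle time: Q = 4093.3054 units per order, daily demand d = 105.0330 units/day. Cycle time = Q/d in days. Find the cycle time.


Cycle = 4093.3054 / 105.0330 = 38.9716

38.9716 days


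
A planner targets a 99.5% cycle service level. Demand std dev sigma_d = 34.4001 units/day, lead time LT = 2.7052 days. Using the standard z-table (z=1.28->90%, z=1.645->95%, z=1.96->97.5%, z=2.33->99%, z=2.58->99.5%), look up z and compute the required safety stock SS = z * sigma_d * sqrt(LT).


From the table, SL = 99.5% corresponds to z = 2.58
sqrt(LT) = sqrt(2.7052) = 1.6447
SS = 2.58 * 34.4001 * 1.6447 = 145.9752

145.9752 units


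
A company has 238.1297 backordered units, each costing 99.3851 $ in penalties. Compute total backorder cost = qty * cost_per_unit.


Total = 238.1297 * 99.3851 = 23666.5440

23666.5440 $


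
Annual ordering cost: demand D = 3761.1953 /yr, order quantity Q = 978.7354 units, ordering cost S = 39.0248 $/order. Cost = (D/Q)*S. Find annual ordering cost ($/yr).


Number of orders = D/Q = 3.8429
Cost = 3.8429 * 39.0248 = 149.9689

149.9689 $/yr


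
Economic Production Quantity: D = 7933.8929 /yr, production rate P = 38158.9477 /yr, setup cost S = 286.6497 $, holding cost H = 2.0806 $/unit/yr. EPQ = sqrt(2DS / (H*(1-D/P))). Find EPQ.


1 - D/P = 1 - 0.2079 = 0.7921
H*(1-D/P) = 1.6480
2DS = 4548496.0392
EPQ = sqrt(2759996.4251) = 1661.3237

1661.3237 units


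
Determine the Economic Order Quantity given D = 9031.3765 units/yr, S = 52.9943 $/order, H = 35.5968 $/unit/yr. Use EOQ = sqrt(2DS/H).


2*D*S = 2 * 9031.3765 * 52.9943 = 957222.9513
2*D*S/H = 26890.7023
EOQ = sqrt(26890.7023) = 163.9838

163.9838 units


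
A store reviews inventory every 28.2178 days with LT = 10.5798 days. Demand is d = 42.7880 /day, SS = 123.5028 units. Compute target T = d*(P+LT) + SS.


P + LT = 38.7976
d*(P+LT) = 42.7880 * 38.7976 = 1660.0717
T = 1660.0717 + 123.5028 = 1783.5745

1783.5745 units


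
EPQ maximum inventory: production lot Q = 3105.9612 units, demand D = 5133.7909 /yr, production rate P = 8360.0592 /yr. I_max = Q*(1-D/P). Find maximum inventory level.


D/P = 0.6141
1 - D/P = 0.3859
I_max = 3105.9612 * 0.3859 = 1198.6356

1198.6356 units


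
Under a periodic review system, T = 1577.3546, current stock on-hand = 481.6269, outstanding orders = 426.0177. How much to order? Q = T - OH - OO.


Inventory position = OH + OO = 481.6269 + 426.0177 = 907.6446
Q = 1577.3546 - 907.6446 = 669.7100

669.7100 units


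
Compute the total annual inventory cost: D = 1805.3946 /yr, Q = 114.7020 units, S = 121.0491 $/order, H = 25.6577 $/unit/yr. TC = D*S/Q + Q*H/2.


Ordering cost = D*S/Q = 1905.2971
Holding cost = Q*H/2 = 1471.4948
TC = 1905.2971 + 1471.4948 = 3376.7919

3376.7919 $/yr


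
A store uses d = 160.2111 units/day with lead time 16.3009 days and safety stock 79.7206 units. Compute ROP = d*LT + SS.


d*LT = 160.2111 * 16.3009 = 2611.5851
ROP = 2611.5851 + 79.7206 = 2691.3057

2691.3057 units


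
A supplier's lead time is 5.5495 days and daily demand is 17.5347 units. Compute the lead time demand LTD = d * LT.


LTD = 17.5347 * 5.5495 = 97.3088

97.3088 units


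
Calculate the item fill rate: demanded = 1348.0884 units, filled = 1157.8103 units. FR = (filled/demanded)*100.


FR = 1157.8103 / 1348.0884 * 100 = 85.8853

85.8853%


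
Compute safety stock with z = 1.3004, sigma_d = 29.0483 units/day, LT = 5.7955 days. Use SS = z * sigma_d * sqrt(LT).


sqrt(LT) = sqrt(5.7955) = 2.4074
SS = 1.3004 * 29.0483 * 2.4074 = 90.9375

90.9375 units


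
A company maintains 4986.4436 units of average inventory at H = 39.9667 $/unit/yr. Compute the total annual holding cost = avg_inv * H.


Cost = 4986.4436 * 39.9667 = 199291.6954

199291.6954 $/yr


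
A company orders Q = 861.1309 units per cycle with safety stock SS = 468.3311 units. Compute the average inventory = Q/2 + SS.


Q/2 = 430.5654
Avg = 430.5654 + 468.3311 = 898.8965

898.8965 units


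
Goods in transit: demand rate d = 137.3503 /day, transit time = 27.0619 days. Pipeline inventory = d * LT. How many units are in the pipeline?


Pipeline = 137.3503 * 27.0619 = 3716.9601

3716.9601 units


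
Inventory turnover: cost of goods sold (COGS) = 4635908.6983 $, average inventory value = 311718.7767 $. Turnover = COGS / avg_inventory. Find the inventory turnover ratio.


Turnover = 4635908.6983 / 311718.7767 = 14.8721

14.8721


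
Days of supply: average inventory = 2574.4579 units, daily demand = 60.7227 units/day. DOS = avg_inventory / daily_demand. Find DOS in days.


DOS = 2574.4579 / 60.7227 = 42.3970

42.3970 days


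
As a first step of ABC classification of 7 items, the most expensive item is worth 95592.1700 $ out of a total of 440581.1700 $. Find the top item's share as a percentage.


Top item = 95592.1700
Total = 440581.1700
Percentage = 95592.1700 / 440581.1700 * 100 = 21.6968

21.6968%


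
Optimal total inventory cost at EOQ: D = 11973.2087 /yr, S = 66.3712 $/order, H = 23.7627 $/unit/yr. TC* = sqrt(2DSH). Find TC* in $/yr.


2*D*S*H = 37767305.6665
TC* = sqrt(37767305.6665) = 6145.5110

6145.5110 $/yr


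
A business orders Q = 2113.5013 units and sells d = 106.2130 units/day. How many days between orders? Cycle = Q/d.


Cycle = 2113.5013 / 106.2130 = 19.8987

19.8987 days


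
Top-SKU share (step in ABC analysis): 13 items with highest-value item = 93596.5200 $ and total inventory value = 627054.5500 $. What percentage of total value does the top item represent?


Top item = 93596.5200
Total = 627054.5500
Percentage = 93596.5200 / 627054.5500 * 100 = 14.9264

14.9264%


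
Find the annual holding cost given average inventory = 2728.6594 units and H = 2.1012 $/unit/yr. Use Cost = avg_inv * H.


Cost = 2728.6594 * 2.1012 = 5733.4591

5733.4591 $/yr


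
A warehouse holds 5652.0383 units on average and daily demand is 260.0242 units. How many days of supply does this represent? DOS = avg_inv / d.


DOS = 5652.0383 / 260.0242 = 21.7366

21.7366 days


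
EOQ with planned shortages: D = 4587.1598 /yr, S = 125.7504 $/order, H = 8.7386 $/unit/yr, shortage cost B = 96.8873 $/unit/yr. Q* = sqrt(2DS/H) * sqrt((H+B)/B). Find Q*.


sqrt(2DS/H) = 363.3463
sqrt((H+B)/B) = 1.0441
Q* = 363.3463 * 1.0441 = 379.3783

379.3783 units


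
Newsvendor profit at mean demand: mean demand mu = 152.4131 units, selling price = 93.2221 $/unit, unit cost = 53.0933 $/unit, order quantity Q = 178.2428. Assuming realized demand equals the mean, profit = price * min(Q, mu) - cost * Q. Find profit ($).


Sales at mu = min(178.2428, 152.4131) = 152.4131
Revenue = 93.2221 * 152.4131 = 14208.2692
Total cost = 53.0933 * 178.2428 = 9463.4985
Profit = 14208.2692 - 9463.4985 = 4744.7708

4744.7708 $


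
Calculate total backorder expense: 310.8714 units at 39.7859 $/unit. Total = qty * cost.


Total = 310.8714 * 39.7859 = 12368.2984

12368.2984 $


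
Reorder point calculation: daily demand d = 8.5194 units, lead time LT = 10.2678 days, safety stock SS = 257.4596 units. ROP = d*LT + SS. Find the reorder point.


d*LT = 8.5194 * 10.2678 = 87.4755
ROP = 87.4755 + 257.4596 = 344.9351

344.9351 units


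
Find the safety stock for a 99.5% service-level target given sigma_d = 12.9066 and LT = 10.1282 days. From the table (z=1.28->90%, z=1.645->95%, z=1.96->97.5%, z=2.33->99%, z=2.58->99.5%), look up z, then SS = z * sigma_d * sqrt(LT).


From the table, SL = 99.5% corresponds to z = 2.58
sqrt(LT) = sqrt(10.1282) = 3.1825
SS = 2.58 * 12.9066 * 3.1825 = 105.9736

105.9736 units


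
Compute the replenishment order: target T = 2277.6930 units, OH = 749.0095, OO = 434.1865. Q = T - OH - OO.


Inventory position = OH + OO = 749.0095 + 434.1865 = 1183.1960
Q = 2277.6930 - 1183.1960 = 1094.4970

1094.4970 units


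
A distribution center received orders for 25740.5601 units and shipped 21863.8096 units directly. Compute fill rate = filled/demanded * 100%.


FR = 21863.8096 / 25740.5601 * 100 = 84.9391

84.9391%


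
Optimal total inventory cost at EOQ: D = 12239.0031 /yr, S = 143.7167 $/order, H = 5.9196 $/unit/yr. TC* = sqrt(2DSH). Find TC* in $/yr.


2*D*S*H = 20824550.6207
TC* = sqrt(20824550.6207) = 4563.3924

4563.3924 $/yr


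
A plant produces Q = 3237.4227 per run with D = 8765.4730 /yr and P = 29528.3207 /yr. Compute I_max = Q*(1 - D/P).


D/P = 0.2968
1 - D/P = 0.7032
I_max = 3237.4227 * 0.7032 = 2276.3948

2276.3948 units


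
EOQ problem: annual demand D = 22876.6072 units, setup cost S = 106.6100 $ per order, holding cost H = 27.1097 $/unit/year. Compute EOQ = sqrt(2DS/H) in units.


2*D*S = 2 * 22876.6072 * 106.6100 = 4877750.1872
2*D*S/H = 179926.3801
EOQ = sqrt(179926.3801) = 424.1773

424.1773 units


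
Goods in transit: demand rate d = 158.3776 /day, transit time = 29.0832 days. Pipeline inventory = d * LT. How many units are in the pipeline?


Pipeline = 158.3776 * 29.0832 = 4606.1274

4606.1274 units


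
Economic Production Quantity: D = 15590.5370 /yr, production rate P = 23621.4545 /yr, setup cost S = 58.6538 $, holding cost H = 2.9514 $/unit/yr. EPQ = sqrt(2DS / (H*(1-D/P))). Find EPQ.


1 - D/P = 1 - 0.6600 = 0.3400
H*(1-D/P) = 1.0034
2DS = 1828888.4782
EPQ = sqrt(1822638.8469) = 1350.0514

1350.0514 units


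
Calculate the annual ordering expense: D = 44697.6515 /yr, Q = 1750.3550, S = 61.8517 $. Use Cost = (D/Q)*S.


Number of orders = D/Q = 25.5363
Cost = 25.5363 * 61.8517 = 1579.4657

1579.4657 $/yr


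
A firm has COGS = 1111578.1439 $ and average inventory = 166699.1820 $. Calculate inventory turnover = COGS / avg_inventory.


Turnover = 1111578.1439 / 166699.1820 = 6.6682

6.6682


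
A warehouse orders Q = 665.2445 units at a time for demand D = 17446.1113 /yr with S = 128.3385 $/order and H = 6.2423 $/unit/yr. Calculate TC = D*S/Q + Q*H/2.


Ordering cost = D*S/Q = 3365.6915
Holding cost = Q*H/2 = 2076.3279
TC = 3365.6915 + 2076.3279 = 5442.0194

5442.0194 $/yr


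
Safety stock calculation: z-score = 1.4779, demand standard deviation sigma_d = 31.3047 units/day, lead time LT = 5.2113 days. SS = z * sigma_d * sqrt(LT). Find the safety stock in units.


sqrt(LT) = sqrt(5.2113) = 2.2828
SS = 1.4779 * 31.3047 * 2.2828 = 105.6155

105.6155 units


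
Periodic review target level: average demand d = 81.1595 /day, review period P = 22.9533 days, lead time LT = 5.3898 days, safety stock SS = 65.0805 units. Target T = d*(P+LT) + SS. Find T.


P + LT = 28.3431
d*(P+LT) = 81.1595 * 28.3431 = 2300.3118
T = 2300.3118 + 65.0805 = 2365.3923

2365.3923 units


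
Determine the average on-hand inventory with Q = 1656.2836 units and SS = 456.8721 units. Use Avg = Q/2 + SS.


Q/2 = 828.1418
Avg = 828.1418 + 456.8721 = 1285.0139

1285.0139 units


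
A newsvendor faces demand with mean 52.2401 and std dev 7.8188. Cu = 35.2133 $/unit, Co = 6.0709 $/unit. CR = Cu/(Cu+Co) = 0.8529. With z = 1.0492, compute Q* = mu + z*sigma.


CR = Cu/(Cu+Co) = 35.2133/(35.2133+6.0709) = 0.8529
z = 1.0492
Q* = 52.2401 + 1.0492 * 7.8188 = 60.4436

60.4436 units


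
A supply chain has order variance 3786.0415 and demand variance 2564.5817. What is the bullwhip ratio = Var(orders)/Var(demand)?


BW = 3786.0415 / 2564.5817 = 1.4763

1.4763


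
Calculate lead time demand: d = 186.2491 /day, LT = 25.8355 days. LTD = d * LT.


LTD = 186.2491 * 25.8355 = 4811.8386

4811.8386 units


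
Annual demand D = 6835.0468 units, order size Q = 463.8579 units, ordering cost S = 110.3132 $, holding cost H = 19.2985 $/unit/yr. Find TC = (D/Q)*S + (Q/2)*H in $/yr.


Ordering cost = D*S/Q = 1625.4889
Holding cost = Q*H/2 = 4475.8808
TC = 1625.4889 + 4475.8808 = 6101.3698

6101.3698 $/yr


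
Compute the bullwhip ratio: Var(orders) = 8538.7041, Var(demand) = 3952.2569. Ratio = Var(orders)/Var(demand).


BW = 8538.7041 / 3952.2569 = 2.1605

2.1605


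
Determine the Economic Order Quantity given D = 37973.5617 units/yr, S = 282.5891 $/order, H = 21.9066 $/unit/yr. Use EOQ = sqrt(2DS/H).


2*D*S = 2 * 37973.5617 * 282.5891 = 21461829.2492
2*D*S/H = 979696.9520
EOQ = sqrt(979696.9520) = 989.7964

989.7964 units


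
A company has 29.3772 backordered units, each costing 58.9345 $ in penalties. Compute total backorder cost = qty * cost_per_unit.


Total = 29.3772 * 58.9345 = 1731.3306

1731.3306 $


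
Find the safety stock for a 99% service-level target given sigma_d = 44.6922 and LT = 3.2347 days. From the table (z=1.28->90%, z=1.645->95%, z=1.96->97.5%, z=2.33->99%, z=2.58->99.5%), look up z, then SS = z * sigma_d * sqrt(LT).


From the table, SL = 99% corresponds to z = 2.33
sqrt(LT) = sqrt(3.2347) = 1.7985
SS = 2.33 * 44.6922 * 1.7985 = 187.2857

187.2857 units
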